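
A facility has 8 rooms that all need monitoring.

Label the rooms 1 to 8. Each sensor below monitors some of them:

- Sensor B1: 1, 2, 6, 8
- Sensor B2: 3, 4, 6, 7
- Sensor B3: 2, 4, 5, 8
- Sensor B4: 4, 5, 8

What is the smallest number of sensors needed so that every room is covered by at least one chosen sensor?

3

B1 and B2 and B4 together: B1 ∪ B2 ∪ B4 = {1, 2, 3, 4, 5, 6, 7, 8} — every room is covered.
Only B1 contains 1, so B1 is forced; the remaining 4 rooms need at least 2 more sensors (each remaining sensor adds at most 3) — so at least 3 sensors are needed, and 3 is optimal.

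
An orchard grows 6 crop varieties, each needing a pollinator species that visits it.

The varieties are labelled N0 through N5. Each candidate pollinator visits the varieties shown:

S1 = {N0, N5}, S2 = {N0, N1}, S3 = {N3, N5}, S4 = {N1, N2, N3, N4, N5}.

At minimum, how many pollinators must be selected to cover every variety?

2

Take {S2, S4}. Their union is {N0, N1, N2, N3, N4, N5}, which is all 6 varieties.
No single pollinator has all 6 varieties (the largest, S4, has 5), so 2 is optimal.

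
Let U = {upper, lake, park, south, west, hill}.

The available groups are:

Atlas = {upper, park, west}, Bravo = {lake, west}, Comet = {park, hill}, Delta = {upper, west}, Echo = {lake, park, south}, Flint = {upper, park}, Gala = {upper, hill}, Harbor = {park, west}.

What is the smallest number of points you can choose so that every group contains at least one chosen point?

3

The 3 points {park, west, hill} hit every group.
No choice of 2 points meets every group, so 3 is the minimum.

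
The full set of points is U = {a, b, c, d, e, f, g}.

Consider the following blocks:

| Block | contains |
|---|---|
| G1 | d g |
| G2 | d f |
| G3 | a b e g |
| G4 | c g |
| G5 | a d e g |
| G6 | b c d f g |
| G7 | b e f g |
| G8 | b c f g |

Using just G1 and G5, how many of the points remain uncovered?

Union of G1, G5 = {a, d, e, g}.
Not covered: b, c, f — 3 points.

3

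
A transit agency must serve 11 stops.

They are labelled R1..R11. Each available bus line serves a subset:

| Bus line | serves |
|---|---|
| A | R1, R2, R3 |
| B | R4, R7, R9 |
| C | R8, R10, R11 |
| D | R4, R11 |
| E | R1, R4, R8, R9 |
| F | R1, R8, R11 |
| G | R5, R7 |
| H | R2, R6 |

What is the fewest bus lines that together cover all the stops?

5

A and B and C and G and H together: A ∪ B ∪ C ∪ G ∪ H = {R1, R2, R3, R4, R5, R6, R7, R8, R9, R10, R11} — every stop is covered.
No 4 of the 8 bus lines cover everything (all 70 combinations miss at least one stop), so 5 is optimal.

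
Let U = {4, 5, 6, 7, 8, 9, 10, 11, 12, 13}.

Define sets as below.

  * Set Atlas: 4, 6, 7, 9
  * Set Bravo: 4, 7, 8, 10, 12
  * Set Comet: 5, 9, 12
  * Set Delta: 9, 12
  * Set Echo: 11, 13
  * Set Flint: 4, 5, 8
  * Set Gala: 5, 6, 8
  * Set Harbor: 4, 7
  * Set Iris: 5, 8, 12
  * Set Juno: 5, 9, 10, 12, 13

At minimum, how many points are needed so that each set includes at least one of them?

4

H = {7, 8, 11, 12} meets every set (each contains at least one member of H), and |H| = 4.
The sets Delta, Echo, Gala, Harbor are pairwise disjoint, so any hitting set needs a separate point for each — at least 4. Hence 4 is optimal.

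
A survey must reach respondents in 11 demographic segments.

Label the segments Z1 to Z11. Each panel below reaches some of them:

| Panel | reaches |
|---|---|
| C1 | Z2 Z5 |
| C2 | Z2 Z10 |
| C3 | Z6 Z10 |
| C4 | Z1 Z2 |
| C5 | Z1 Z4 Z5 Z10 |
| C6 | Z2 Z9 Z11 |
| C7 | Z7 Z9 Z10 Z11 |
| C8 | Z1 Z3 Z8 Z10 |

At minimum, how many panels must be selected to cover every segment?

C1 and C3 and C5 and C7 and C8 together: C1 ∪ C3 ∪ C5 ∪ C7 ∪ C8 = {Z1, Z2, Z3, Z4, Z5, Z6, Z7, Z8, Z9, Z10, Z11} — every segment is covered.
No 4 of the 8 panels cover everything (all 70 combinations miss at least one segment), so 5 is optimal.

5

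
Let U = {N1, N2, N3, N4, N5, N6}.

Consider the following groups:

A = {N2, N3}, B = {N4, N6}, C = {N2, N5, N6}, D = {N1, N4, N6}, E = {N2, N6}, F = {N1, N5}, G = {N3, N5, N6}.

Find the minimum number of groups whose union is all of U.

Take {A, D, F}. Their union is {N1, N2, N3, N4, N5, N6}, which is all 6 points.
No 2 of the 7 groups cover everything (all 21 combinations miss at least one point), so 3 is optimal.

3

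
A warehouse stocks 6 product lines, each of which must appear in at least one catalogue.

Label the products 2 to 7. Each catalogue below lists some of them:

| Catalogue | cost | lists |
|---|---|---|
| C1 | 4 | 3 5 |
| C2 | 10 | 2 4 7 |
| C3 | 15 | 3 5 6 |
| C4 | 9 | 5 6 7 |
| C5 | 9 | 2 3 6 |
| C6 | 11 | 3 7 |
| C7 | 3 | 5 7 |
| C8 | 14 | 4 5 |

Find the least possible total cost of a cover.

22

C2, C5, C7 together cover every product (C2 ∪ C5 ∪ C7 = {2, 3, 4, 5, 6, 7}); total cost 10 + 9 + 3 = 22.
No covering selection has total cost below 22.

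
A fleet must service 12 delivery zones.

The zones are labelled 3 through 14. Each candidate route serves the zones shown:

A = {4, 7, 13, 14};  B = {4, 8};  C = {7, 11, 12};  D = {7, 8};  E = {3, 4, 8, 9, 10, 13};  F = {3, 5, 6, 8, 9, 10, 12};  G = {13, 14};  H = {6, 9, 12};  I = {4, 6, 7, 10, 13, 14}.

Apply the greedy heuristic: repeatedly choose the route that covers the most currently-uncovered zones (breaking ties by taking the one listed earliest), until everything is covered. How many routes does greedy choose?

Greedy: pick F (covers 7 new) → pick A (covers 4 new) → pick C (covers 1 new). Total picks: 3.

3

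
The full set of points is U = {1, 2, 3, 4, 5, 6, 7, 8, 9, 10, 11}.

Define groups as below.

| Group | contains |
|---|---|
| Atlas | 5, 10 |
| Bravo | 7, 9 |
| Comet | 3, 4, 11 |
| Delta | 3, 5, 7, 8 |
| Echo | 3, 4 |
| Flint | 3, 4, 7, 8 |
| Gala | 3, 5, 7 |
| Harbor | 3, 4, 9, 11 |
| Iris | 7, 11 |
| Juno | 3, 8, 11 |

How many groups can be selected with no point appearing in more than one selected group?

3

Atlas, Bravo, Juno are pairwise disjoint (Atlas={5,10}; Bravo={7,9}; Juno={3,8,11}).
Every remaining group overlaps one of these, and no 4 of the listed groups are pairwise disjoint, so 3 is the maximum.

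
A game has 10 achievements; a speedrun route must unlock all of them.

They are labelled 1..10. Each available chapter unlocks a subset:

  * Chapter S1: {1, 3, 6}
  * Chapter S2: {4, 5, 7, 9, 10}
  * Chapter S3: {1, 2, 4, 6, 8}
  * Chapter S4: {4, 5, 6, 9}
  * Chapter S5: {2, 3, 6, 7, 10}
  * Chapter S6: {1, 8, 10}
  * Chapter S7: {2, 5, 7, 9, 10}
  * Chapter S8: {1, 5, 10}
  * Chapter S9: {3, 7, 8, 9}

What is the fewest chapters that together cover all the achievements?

Take {S3, S8, S9}. Their union is {1, 2, 3, 4, 5, 6, 7, 8, 9, 10}, which is all 10 achievements.
No 2 of the 9 chapters cover everything (all 36 combinations miss at least one achievement), so 3 is optimal.

3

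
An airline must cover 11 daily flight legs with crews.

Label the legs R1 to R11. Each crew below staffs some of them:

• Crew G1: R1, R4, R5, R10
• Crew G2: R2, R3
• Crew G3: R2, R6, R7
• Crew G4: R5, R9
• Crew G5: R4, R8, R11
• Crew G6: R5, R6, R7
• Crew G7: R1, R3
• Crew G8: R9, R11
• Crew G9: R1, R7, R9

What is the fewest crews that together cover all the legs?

G1 and G2 and G5 and G6 and G9 together: G1 ∪ G2 ∪ G5 ∪ G6 ∪ G9 = {R1, R2, R3, R4, R5, R6, R7, R8, R9, R10, R11} — every leg is covered.
No 4 of the 9 crews cover everything (all 126 combinations miss at least one leg), so 5 is optimal.

5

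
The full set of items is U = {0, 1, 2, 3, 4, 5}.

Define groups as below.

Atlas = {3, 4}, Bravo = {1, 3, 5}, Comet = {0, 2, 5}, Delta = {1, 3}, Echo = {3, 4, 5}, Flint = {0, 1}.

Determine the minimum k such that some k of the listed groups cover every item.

3

Take {Comet, Echo, Flint}. Their union is {0, 1, 2, 3, 4, 5}, which is all 6 items.
Only Comet contains 2, so Comet is forced; the remaining 3 items need at least 2 more groups (each remaining group adds at most 2) — so at least 3 groups are needed, and 3 is optimal.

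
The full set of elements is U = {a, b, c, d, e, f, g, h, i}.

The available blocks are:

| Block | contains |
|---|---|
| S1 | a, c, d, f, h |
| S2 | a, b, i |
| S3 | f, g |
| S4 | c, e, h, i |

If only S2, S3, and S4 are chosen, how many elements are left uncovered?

Union of S2, S3, S4 = {a, b, c, e, f, g, h, i}.
Not covered: d — 1 element.

1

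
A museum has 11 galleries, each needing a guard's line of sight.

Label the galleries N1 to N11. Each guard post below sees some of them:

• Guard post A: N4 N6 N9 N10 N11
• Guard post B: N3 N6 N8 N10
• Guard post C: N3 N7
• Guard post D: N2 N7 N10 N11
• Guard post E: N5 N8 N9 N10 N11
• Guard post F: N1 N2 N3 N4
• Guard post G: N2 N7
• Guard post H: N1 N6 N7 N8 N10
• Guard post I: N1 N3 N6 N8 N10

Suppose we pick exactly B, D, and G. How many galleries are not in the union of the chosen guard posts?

Union of B, D, G = {N2, N3, N6, N7, N8, N10, N11}.
Not covered: N1, N4, N5, N9 — 4 galleries.

4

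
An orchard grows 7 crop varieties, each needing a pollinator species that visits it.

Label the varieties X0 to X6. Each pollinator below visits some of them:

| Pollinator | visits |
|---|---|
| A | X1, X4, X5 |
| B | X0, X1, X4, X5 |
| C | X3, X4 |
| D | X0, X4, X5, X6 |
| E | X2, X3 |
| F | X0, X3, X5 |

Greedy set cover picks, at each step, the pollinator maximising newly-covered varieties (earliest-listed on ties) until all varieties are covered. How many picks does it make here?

Greedy: pick B (covers 4 new) → pick E (covers 2 new) → pick D (covers 1 new). Total picks: 3.

3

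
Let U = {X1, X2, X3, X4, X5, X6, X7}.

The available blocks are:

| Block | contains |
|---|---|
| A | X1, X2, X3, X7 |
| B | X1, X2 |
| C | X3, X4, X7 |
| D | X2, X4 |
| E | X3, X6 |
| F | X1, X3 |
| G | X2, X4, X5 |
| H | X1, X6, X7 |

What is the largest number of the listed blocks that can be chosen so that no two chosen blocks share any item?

2

G, H are pairwise disjoint (G={X2,X4,X5}; H={X1,X6,X7}).
Every remaining block overlaps one of these, and no 3 of the listed blocks are pairwise disjoint, so 2 is the maximum.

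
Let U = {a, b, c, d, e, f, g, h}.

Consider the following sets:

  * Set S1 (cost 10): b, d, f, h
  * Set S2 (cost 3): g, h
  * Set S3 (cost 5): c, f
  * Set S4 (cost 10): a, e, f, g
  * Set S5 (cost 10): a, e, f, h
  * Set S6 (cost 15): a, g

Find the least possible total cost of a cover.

S1, S3, S4 together cover every element (S1 ∪ S3 ∪ S4 = {a, b, c, d, e, f, g, h}); total cost 10 + 5 + 10 = 25.
The greedy pick S2, S3, S1, S4 costs 28; no covering selection beats 25.

25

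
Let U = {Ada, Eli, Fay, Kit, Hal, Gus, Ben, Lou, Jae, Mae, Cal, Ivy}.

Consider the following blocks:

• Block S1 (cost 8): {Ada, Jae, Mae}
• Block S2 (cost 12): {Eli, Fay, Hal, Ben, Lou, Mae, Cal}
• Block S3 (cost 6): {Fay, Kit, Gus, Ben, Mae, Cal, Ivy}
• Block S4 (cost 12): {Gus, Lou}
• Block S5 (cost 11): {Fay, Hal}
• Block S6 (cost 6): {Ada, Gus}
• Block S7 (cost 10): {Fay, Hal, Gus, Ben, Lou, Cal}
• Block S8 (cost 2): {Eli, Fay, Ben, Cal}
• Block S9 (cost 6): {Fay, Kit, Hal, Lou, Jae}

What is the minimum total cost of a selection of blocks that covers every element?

20

S3, S6, S8, S9 together cover every element (S3 ∪ S6 ∪ S8 ∪ S9 = {Ada, Eli, Fay, Kit, Hal, Gus, Ben, Lou, Jae, Mae, Cal, Ivy}); total cost 6 + 6 + 2 + 6 = 20.
No covering selection has total cost below 20.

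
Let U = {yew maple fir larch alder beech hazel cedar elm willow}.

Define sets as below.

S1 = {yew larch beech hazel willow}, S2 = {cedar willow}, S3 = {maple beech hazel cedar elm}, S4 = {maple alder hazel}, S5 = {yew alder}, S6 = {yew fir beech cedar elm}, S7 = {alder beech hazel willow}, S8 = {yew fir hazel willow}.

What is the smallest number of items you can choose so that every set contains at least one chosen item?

Take H = {yew, alder, cedar}. Each listed set contains at least one of these, so H is a hitting set of size 3.
No choice of 2 items meets every set, so 3 is the minimum.

3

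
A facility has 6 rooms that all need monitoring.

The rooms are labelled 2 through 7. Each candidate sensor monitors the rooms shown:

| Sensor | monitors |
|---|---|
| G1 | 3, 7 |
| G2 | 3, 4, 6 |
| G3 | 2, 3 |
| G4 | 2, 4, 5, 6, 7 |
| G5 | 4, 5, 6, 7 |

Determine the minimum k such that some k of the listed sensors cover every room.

2

G2 and G4 together: G2 ∪ G4 = {2, 3, 4, 5, 6, 7} — every room is covered.
No single sensor has all 6 rooms (the largest, G4, has 5), so 2 is optimal.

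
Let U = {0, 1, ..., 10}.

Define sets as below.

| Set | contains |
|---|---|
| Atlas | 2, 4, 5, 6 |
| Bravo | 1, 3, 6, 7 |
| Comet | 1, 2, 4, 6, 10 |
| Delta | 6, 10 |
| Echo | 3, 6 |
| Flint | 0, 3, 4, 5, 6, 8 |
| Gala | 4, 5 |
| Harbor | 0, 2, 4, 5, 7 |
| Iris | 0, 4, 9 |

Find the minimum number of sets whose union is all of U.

4

Bravo and Comet and Flint and Iris together: Bravo ∪ Comet ∪ Flint ∪ Iris = {0, 1, 2, 3, 4, 5, 6, 7, 8, 9, 10} — every element is covered.
No 3 of the 9 sets cover everything (all 84 combinations miss at least one element), so 4 is optimal.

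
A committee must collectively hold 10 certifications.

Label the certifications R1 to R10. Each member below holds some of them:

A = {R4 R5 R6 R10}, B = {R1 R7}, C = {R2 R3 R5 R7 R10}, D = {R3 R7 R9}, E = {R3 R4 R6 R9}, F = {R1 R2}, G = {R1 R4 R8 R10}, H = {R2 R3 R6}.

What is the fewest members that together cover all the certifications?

3

Take {C, E, G}. Their union is {R1, R2, R3, R4, R5, R6, R7, R8, R9, R10}, which is all 10 certifications.
Only G contains R8, so G is forced; the remaining 6 certifications need at least 2 more members (each remaining member adds at most 4) — so at least 3 members are needed, and 3 is optimal.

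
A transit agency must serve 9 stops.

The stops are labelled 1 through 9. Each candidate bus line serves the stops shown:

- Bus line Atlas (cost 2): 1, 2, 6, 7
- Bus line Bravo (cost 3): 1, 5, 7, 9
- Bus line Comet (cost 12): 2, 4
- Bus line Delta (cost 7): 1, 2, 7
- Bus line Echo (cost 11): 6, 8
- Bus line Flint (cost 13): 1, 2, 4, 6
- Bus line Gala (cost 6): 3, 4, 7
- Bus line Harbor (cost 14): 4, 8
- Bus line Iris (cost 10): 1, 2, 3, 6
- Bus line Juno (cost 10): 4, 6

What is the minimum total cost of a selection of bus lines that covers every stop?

22

Atlas, Bravo, Echo, Gala together cover every stop (Atlas ∪ Bravo ∪ Echo ∪ Gala = {1, 2, 3, 4, 5, 6, 7, 8, 9}); total cost 2 + 3 + 11 + 6 = 22.
No covering selection has total cost below 22.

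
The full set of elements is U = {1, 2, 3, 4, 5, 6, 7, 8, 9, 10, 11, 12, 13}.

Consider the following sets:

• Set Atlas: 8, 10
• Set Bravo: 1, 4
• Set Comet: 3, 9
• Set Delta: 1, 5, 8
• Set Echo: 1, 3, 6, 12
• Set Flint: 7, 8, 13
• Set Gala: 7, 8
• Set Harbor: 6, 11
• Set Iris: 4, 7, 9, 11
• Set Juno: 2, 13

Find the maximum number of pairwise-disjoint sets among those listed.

5

Bravo, Comet, Gala, Harbor, Juno are pairwise disjoint (Bravo={1,4}; Comet={3,9}; Gala={7,8}; Harbor={6,11}; Juno={2,13}).
Every remaining set overlaps one of these, and no 6 of the listed sets are pairwise disjoint, so 5 is the maximum.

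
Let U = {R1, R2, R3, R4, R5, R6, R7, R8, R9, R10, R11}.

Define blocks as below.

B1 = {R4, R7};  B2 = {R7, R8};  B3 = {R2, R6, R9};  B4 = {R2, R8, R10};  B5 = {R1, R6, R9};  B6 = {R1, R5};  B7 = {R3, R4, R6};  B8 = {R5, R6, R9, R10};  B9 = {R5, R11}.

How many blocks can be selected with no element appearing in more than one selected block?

4

B1, B4, B5, B9 are pairwise disjoint (B1={R4,R7}; B4={R2,R8,R10}; B5={R1,R6,R9}; B9={R5,R11}).
Every remaining block overlaps one of these, and no 5 of the listed blocks are pairwise disjoint, so 4 is the maximum.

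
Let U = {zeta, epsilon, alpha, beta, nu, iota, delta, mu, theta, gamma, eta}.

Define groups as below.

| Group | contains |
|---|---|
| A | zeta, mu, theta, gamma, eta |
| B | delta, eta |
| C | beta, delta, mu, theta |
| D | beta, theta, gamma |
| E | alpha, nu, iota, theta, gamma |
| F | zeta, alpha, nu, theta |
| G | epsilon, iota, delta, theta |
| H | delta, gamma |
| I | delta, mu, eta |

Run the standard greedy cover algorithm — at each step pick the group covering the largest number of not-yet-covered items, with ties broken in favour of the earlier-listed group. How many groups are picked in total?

Greedy: pick A (covers 5 new) → pick E (covers 3 new) → pick C (covers 2 new) → pick G (covers 1 new). Total picks: 4.

4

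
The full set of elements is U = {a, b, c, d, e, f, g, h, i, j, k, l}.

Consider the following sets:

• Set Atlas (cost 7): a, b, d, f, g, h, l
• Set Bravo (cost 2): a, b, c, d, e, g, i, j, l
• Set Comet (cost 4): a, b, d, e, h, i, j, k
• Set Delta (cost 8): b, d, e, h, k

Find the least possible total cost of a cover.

Atlas, Bravo, Comet together cover every element (Atlas ∪ Bravo ∪ Comet = {a, b, c, d, e, f, g, h, i, j, k, l}); total cost 7 + 2 + 4 = 13.
No covering selection has total cost below 13.

13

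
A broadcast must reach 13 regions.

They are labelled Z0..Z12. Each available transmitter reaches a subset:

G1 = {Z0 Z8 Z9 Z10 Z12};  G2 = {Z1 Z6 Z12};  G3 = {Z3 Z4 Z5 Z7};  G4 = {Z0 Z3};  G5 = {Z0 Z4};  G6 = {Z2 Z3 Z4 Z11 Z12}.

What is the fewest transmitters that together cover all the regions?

4

G1 and G2 and G3 and G6 together: G1 ∪ G2 ∪ G3 ∪ G6 = {Z0, Z1, Z2, Z3, Z4, Z5, Z6, Z7, Z8, Z9, Z10, Z11, Z12} — every region is covered.
Only G2 contains Z1, so G2 is forced; the remaining 10 regions need at least 3 more transmitters (each remaining transmitter adds at most 4) — so at least 4 transmitters are needed, and 4 is optimal.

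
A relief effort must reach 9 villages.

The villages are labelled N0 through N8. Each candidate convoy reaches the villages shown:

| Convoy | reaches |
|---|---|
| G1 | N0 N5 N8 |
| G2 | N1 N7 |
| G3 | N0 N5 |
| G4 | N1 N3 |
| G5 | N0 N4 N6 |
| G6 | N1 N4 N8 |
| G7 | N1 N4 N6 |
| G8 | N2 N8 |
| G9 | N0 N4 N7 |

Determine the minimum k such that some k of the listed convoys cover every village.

Take {G2, G3, G4, G7, G8}. Their union is {N0, N1, N2, N3, N4, N5, N6, N7, N8}, which is all 9 villages.
No 4 of the 9 convoys cover everything (all 126 combinations miss at least one village), so 5 is optimal.

5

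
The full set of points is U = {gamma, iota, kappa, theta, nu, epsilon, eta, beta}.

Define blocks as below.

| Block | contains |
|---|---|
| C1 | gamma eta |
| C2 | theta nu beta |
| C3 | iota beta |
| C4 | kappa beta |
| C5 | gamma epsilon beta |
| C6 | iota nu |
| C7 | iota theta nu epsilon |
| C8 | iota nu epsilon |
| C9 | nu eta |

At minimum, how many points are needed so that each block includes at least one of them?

3

Take H = {iota, eta, beta}. Each listed block contains at least one of these, so H is a hitting set of size 3.
The blocks C1, C4, C7 are pairwise disjoint, so any hitting set needs a separate point for each — at least 3. Hence 3 is optimal.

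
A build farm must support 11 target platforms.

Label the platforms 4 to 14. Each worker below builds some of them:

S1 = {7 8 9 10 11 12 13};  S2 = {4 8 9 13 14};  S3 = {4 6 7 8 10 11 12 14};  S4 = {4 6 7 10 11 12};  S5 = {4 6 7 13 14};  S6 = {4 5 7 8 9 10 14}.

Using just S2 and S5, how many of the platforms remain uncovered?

Union of S2, S5 = {4, 6, 7, 8, 9, 13, 14}.
Not covered: 5, 10, 11, 12 — 4 platforms.

4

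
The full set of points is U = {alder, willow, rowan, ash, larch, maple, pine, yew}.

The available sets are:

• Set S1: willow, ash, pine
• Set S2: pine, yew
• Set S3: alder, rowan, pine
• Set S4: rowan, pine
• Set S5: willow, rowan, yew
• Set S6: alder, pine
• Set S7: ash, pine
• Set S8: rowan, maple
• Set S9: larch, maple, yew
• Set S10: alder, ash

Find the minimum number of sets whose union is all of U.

3

S1, S3, and S9 cover everything between them: the union {alder, willow, rowan, ash, larch, maple, pine, yew} is all of U.
Each set has at most 3 points, and 2·3 = 6 < 8 — so at least 3 sets are needed, and 3 is optimal.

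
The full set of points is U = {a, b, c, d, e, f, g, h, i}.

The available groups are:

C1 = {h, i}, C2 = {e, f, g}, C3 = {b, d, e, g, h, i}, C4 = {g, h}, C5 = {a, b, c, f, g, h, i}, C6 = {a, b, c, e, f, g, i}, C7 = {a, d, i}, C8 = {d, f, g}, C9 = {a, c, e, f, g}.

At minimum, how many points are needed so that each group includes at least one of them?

The 2 points {g, i} hit every group.
The groups C1, C9 are pairwise disjoint, so any hitting set needs a separate point for each — at least 2. Hence 2 is optimal.

2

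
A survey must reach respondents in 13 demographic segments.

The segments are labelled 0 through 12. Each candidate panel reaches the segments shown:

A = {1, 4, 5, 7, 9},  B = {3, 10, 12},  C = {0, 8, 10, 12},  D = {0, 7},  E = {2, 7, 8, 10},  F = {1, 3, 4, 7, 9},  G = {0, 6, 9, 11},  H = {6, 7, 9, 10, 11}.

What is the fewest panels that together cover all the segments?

A and B and E and G together: A ∪ B ∪ E ∪ G = {0, 1, 2, 3, 4, 5, 6, 7, 8, 9, 10, 11, 12} — every segment is covered.
Only E contains 2, so E is forced; the remaining 9 segments need at least 3 more panels (each remaining panel adds at most 4) — so at least 4 panels are needed, and 4 is optimal.

4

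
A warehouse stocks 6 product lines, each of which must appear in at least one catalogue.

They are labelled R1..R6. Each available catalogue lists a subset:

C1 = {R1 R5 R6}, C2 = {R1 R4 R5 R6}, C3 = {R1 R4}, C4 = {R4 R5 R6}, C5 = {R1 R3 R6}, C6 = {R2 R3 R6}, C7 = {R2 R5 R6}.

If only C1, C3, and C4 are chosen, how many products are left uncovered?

Union of C1, C3, C4 = {R1, R4, R5, R6}.
Not covered: R2, R3 — 2 products.

2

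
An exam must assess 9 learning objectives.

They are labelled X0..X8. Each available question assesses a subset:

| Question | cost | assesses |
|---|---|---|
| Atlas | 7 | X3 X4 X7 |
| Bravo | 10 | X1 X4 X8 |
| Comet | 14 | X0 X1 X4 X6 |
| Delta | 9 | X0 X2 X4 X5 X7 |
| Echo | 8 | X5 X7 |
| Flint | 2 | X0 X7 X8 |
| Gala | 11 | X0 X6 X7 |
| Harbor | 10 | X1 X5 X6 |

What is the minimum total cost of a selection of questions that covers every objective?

Atlas, Delta, Flint, Harbor together cover every objective (Atlas ∪ Delta ∪ Flint ∪ Harbor = {X0, X1, X2, X3, X4, X5, X6, X7, X8}); total cost 7 + 9 + 2 + 10 = 28.
No covering selection has total cost below 28.

28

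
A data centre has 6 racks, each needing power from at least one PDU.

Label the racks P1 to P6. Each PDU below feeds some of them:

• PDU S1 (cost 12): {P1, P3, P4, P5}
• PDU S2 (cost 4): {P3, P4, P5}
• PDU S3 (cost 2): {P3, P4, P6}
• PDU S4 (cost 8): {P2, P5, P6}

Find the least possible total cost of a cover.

20

S1, S4 together cover every rack (S1 ∪ S4 = {P1, P2, P3, P4, P5, P6}); total cost 12 + 8 = 20.
The greedy pick S3, S2, S4, S1 costs 26; no covering selection beats 20.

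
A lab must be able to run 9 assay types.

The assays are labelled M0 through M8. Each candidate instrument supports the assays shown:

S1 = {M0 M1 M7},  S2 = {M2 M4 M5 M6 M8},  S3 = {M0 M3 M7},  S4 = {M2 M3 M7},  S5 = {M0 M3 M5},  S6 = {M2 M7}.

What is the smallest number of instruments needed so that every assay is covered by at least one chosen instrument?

Take {S1, S2, S3}. Their union is {M0, M1, M2, M3, M4, M5, M6, M7, M8}, which is all 9 assays.
Only S1 contains M1, so S1 is forced; the remaining 6 assays need at least 2 more instruments (each remaining instrument adds at most 5) — so at least 3 instruments are needed, and 3 is optimal.

3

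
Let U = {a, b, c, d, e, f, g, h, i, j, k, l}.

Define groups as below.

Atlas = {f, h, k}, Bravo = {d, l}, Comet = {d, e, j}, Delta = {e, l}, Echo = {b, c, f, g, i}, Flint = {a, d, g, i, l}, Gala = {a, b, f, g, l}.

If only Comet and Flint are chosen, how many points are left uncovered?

Union of Comet, Flint = {a, d, e, g, i, j, l}.
Not covered: b, c, f, h, k — 5 points.

5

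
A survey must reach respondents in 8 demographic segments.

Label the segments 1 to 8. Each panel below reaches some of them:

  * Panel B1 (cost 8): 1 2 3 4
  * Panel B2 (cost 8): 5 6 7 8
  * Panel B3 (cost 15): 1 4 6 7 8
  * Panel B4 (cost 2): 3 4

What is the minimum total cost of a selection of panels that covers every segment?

16

B1, B2 together cover every segment (B1 ∪ B2 = {1, 2, 3, 4, 5, 6, 7, 8}); total cost 8 + 8 = 16.
The greedy pick B4, B2, B1 costs 18; no covering selection beats 16.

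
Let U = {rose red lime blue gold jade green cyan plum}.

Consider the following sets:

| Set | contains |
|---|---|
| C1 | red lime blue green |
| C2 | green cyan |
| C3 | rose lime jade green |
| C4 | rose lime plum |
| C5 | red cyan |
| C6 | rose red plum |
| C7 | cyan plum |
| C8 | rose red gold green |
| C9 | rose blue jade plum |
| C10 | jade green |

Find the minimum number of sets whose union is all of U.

C1, C7, C8, and C10 cover everything between them: the union {rose, red, lime, blue, gold, jade, green, cyan, plum} is all of U.
No 3 of the 10 sets cover everything (all 120 combinations miss at least one point), so 4 is optimal.

4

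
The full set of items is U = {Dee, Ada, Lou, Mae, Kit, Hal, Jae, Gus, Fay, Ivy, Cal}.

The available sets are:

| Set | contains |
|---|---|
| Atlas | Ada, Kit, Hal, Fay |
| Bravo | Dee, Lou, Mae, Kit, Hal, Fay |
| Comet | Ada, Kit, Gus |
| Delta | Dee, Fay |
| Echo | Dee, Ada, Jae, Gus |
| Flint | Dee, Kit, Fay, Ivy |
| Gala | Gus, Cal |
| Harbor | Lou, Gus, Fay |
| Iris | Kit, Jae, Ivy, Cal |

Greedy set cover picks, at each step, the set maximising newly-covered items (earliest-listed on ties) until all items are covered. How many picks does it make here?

3

Greedy: pick Bravo (covers 6 new) → pick Echo (covers 3 new) → pick Iris (covers 2 new). Total picks: 3.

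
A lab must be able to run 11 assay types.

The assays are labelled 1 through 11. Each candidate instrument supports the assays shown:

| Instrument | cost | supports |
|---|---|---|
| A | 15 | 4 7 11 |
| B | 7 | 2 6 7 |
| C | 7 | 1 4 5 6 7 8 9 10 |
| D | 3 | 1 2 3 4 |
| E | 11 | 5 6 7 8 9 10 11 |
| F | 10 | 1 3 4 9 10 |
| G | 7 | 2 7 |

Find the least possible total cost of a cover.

14

D, E together cover every assay (D ∪ E = {1, 2, 3, 4, 5, 6, 7, 8, 9, 10, 11}); total cost 3 + 11 = 14.
The greedy pick D, C, E costs 21; no covering selection beats 14.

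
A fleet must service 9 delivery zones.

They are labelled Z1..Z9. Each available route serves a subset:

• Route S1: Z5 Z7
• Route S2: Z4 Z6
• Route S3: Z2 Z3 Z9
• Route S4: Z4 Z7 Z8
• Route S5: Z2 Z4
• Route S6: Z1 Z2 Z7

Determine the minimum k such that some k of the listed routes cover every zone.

5

S1 and S2 and S3 and S4 and S6 together: S1 ∪ S2 ∪ S3 ∪ S4 ∪ S6 = {Z1, Z2, Z3, Z4, Z5, Z6, Z7, Z8, Z9} — every zone is covered.
No 4 of the 6 routes cover everything (all 15 combinations miss at least one zone), so 5 is optimal.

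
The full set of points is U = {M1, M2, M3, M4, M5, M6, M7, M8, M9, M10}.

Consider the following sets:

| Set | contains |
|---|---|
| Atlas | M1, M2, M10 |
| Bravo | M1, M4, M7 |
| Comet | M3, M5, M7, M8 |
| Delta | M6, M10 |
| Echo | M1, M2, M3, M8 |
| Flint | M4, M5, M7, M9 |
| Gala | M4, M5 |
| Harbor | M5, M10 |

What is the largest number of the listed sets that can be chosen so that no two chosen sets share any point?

Delta, Echo, Flint are pairwise disjoint (Delta={M6,M10}; Echo={M1,M2,M3,M8}; Flint={M4,M5,M7,M9}).
Every remaining set overlaps one of these, and no 4 of the listed sets are pairwise disjoint, so 3 is the maximum.

3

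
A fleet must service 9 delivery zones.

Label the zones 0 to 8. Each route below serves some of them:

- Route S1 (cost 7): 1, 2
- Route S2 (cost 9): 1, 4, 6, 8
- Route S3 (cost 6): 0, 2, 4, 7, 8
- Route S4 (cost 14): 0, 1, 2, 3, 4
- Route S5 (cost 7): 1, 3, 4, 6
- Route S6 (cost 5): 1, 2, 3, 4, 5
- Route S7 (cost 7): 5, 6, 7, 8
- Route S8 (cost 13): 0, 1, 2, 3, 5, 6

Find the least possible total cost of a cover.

S3, S5, S6 together cover every zone (S3 ∪ S5 ∪ S6 = {0, 1, 2, 3, 4, 5, 6, 7, 8}); total cost 6 + 7 + 5 = 18.
No covering selection has total cost below 18.

18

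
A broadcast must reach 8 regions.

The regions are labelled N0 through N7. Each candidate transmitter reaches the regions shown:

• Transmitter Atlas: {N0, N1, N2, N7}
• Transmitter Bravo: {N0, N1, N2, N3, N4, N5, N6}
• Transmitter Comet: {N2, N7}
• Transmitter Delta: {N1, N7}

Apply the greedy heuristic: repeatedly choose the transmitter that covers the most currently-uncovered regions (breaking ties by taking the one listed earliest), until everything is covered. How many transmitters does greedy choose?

2

Greedy: pick Bravo (covers 7 new) → pick Atlas (covers 1 new). Total picks: 2.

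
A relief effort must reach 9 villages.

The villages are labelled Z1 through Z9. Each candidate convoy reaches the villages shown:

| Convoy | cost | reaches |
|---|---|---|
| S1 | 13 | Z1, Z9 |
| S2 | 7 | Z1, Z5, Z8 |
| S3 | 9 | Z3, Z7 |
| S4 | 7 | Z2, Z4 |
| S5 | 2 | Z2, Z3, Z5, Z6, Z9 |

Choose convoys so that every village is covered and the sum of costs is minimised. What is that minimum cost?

25

S2, S3, S4, S5 together cover every village (S2 ∪ S3 ∪ S4 ∪ S5 = {Z1, Z2, Z3, Z4, Z5, Z6, Z7, Z8, Z9}); total cost 7 + 9 + 7 + 2 = 25.
No covering selection has total cost below 25.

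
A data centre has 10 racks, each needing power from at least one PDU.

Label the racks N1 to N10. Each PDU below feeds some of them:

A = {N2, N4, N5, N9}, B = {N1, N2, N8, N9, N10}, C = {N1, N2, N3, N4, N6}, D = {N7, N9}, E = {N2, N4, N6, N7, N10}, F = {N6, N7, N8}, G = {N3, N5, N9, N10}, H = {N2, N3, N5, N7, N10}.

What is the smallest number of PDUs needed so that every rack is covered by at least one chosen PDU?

3

Take {C, F, G}. Their union is {N1, N2, N3, N4, N5, N6, N7, N8, N9, N10}, which is all 10 racks.
No 2 of the 8 PDUs cover everything (all 28 combinations miss at least one rack), so 3 is optimal.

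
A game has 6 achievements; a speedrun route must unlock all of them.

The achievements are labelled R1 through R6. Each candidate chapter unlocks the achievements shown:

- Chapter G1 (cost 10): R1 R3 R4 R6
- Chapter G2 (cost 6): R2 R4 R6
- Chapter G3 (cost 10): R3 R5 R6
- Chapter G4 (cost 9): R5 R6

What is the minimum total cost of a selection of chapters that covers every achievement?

G1, G2, G4 together cover every achievement (G1 ∪ G2 ∪ G4 = {R1, R2, R3, R4, R5, R6}); total cost 10 + 6 + 9 = 25.
No covering selection has total cost below 25.

25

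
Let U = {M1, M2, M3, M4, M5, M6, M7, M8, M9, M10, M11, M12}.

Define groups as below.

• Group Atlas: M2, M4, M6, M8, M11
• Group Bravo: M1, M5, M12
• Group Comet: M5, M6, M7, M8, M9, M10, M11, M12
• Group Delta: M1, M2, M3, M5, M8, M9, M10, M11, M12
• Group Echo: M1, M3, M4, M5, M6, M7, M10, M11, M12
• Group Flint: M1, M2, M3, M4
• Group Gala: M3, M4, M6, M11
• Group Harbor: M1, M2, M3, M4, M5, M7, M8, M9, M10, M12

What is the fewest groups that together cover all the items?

2

Echo and Harbor together: Echo ∪ Harbor = {M1, M2, M3, M4, M5, M6, M7, M8, M9, M10, M11, M12} — every item is covered.
No single group has all 12 items (the largest, Harbor, has 10), so 2 is optimal.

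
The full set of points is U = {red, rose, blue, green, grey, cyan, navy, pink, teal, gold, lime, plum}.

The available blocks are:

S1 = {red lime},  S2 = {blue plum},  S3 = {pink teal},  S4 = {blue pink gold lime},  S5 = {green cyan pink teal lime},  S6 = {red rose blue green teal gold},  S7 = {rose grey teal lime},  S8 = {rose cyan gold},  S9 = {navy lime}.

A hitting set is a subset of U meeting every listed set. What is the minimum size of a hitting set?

4

H = {teal, gold, lime, plum} meets every block (each contains at least one member of H), and |H| = 4.
The blocks S1, S2, S3, S8 are pairwise disjoint, so any hitting set needs a separate point for each — at least 4. Hence 4 is optimal.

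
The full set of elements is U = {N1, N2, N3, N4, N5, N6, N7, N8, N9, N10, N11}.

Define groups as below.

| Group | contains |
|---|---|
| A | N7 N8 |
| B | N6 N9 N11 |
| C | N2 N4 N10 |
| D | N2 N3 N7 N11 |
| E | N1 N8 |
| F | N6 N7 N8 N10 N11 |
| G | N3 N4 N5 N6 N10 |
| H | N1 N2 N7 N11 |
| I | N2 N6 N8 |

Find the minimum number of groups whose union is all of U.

4

B and D and E and G together: B ∪ D ∪ E ∪ G = {N1, N2, N3, N4, N5, N6, N7, N8, N9, N10, N11} — every element is covered.
No 3 of the 9 groups cover everything (all 84 combinations miss at least one element), so 4 is optimal.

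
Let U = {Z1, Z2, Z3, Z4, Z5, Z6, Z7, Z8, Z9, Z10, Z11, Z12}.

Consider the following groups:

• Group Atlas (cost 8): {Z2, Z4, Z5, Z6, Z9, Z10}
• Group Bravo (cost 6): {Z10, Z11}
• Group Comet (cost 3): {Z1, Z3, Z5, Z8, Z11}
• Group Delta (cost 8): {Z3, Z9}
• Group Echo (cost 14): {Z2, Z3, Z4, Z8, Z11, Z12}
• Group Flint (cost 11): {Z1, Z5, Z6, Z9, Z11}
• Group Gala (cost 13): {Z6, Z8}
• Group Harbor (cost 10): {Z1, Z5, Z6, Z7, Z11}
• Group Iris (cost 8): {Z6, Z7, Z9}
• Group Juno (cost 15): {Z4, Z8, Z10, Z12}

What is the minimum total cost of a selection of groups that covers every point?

31

Bravo, Comet, Echo, Iris together cover every point (Bravo ∪ Comet ∪ Echo ∪ Iris = {Z1, Z2, Z3, Z4, Z5, Z6, Z7, Z8, Z9, Z10, Z11, Z12}); total cost 6 + 3 + 14 + 8 = 31.
The greedy pick Comet, Atlas, Iris, Echo costs 33; no covering selection beats 31.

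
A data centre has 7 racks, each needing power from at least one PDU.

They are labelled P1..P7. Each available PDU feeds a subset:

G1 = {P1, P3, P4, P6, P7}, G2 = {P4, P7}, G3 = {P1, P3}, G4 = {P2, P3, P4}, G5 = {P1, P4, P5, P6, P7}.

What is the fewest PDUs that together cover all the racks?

G4 and G5 together: G4 ∪ G5 = {P1, P2, P3, P4, P5, P6, P7} — every rack is covered.
No single PDU has all 7 racks (the largest, G1, has 5), so 2 is optimal.

2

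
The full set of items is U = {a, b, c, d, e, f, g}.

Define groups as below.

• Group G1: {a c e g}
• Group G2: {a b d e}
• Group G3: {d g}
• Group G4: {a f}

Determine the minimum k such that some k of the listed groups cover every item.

G1 and G2 and G4 together: G1 ∪ G2 ∪ G4 = {a, b, c, d, e, f, g} — every item is covered.
Only G2 contains b, so G2 is forced; the remaining 3 items need at least 2 more groups (each remaining group adds at most 2) — so at least 3 groups are needed, and 3 is optimal.

3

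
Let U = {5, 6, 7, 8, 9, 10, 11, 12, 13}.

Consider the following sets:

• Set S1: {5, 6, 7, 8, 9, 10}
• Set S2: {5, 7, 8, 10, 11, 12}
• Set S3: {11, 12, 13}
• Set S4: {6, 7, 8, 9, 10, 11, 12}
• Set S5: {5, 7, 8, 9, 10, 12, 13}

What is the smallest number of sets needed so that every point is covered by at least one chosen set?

2

Take {S4, S5}. Their union is {5, 6, 7, 8, 9, 10, 11, 12, 13}, which is all 9 points.
No single set has all 9 points (the largest, S4, has 7), so 2 is optimal.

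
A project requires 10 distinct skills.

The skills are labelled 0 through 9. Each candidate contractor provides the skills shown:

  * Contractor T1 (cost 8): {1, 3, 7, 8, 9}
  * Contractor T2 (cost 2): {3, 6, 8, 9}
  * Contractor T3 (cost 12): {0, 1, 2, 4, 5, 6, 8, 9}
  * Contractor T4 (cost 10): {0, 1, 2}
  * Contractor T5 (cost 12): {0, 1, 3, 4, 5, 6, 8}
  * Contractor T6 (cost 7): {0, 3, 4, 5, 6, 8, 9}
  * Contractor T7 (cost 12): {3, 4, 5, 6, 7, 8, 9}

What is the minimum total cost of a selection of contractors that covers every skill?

20

T1, T3 together cover every skill (T1 ∪ T3 = {0, 1, 2, 3, 4, 5, 6, 7, 8, 9}); total cost 8 + 12 = 20.
The greedy pick T2, T6, T1, T4 costs 27; no covering selection beats 20.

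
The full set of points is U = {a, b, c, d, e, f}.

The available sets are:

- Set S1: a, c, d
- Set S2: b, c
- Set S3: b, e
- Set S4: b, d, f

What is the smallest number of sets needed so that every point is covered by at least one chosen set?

Take {S1, S3, S4}. Their union is {a, b, c, d, e, f}, which is all 6 points.
Only S1 contains a, so S1 is forced; the remaining 3 points need at least 2 more sets (each remaining set adds at most 2) — so at least 3 sets are needed, and 3 is optimal.

3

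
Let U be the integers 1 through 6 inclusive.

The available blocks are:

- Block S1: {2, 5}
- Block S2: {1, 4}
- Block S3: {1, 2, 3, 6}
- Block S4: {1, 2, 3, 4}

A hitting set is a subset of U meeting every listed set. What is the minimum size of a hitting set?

H = {1, 2} meets every block (each contains at least one member of H), and |H| = 2.
The blocks S1, S2 are pairwise disjoint, so any hitting set needs a separate element for each — at least 2. Hence 2 is optimal.

2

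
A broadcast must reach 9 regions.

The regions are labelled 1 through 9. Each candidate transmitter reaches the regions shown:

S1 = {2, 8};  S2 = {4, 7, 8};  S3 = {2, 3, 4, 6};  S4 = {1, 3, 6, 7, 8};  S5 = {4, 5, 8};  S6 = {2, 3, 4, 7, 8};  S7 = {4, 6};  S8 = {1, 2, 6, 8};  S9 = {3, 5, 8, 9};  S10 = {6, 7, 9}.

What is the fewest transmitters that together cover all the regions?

S4 and S6 and S9 together: S4 ∪ S6 ∪ S9 = {1, 2, 3, 4, 5, 6, 7, 8, 9} — every region is covered.
No 2 of the 10 transmitters cover everything (all 45 combinations miss at least one region), so 3 is optimal.

3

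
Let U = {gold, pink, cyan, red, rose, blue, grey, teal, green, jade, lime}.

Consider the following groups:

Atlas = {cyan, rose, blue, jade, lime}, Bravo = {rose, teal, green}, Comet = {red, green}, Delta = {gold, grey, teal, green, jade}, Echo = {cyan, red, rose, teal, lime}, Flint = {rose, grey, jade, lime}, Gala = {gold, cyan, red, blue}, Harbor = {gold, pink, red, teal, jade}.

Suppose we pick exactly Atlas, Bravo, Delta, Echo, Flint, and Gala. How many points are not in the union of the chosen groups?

Union of Atlas, Bravo, Delta, Echo, Flint, Gala = {gold, cyan, red, rose, blue, grey, teal, green, jade, lime}.
Not covered: pink — 1 point.

1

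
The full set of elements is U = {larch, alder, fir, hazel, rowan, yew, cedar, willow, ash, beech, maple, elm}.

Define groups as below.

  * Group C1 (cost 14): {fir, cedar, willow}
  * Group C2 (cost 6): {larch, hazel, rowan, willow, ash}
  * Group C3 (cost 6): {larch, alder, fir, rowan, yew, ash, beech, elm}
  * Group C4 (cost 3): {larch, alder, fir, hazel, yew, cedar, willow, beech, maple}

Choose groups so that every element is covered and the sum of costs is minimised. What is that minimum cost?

C3, C4 together cover every element (C3 ∪ C4 = {larch, alder, fir, hazel, rowan, yew, cedar, willow, ash, beech, maple, elm}); total cost 6 + 3 = 9.
No covering selection has total cost below 9.

9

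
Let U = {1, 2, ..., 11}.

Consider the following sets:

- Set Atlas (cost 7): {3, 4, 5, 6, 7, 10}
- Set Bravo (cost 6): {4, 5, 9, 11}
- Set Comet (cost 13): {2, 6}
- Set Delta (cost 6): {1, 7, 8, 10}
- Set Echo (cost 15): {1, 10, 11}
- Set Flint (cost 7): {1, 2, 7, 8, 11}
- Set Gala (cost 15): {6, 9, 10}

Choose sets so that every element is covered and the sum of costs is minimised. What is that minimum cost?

20

Atlas, Bravo, Flint together cover every element (Atlas ∪ Bravo ∪ Flint = {1, 2, 3, 4, 5, 6, 7, 8, 9, 10, 11}); total cost 7 + 6 + 7 = 20.
No covering selection has total cost below 20.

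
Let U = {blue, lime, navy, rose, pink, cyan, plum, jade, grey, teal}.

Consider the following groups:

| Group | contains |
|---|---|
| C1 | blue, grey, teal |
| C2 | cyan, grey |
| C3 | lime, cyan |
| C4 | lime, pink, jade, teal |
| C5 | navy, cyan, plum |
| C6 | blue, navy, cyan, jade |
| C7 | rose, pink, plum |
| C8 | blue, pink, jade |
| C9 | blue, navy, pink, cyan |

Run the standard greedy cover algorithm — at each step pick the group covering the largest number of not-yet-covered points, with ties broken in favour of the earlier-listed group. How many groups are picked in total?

Greedy: pick C4 (covers 4 new) → pick C5 (covers 3 new) → pick C1 (covers 2 new) → pick C7 (covers 1 new). Total picks: 4.

4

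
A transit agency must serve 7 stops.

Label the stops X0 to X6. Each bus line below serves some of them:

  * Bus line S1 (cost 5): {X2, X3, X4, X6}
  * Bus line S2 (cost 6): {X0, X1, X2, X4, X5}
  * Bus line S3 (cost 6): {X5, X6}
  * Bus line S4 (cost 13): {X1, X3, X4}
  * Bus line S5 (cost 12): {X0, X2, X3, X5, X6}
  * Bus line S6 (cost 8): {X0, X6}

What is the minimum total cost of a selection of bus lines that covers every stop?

11

S1, S2 together cover every stop (S1 ∪ S2 = {X0, X1, X2, X3, X4, X5, X6}); total cost 5 + 6 = 11.
No covering selection has total cost below 11.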